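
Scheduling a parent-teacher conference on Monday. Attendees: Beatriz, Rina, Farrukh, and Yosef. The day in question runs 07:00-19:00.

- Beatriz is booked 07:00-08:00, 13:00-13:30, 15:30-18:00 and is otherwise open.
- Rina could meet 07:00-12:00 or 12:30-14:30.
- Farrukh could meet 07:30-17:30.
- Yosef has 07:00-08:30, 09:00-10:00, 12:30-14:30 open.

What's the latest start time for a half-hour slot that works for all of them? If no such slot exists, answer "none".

Beatriz free: 08:00-13:00, 13:30-15:30, 18:00-19:00 (invert busy blocks within the working day).
Rina free: 07:00-12:00, 12:30-14:30.
Farrukh free: 07:30-17:30.
Yosef free: 07:00-08:30, 09:00-10:00, 12:30-14:30.
Beatriz ∩ Rina: 08:00-12:00, 12:30-13:00, 13:30-14:30.
Beatriz ∩ Rina ∩ Farrukh: 08:00-12:00, 12:30-13:00, 13:30-14:30.
Beatriz ∩ Rina ∩ Farrukh ∩ Yosef: 08:00-08:30, 09:00-10:00, 12:30-13:00, 13:30-14:30.
Those are the intersection windows.
The last common window of at least 30 minutes is 13:30-14:30; a 30-minute meeting can start as late as 14:00 and still end by 14:30.

14:00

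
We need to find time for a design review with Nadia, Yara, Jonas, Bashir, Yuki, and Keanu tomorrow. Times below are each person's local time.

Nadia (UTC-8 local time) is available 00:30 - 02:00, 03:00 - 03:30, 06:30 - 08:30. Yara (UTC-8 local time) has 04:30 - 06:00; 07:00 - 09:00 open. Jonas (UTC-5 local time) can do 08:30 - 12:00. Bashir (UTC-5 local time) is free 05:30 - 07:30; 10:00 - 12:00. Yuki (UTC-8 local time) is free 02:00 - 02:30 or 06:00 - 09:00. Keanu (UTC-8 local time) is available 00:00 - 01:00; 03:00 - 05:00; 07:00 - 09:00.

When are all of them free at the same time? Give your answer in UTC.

15:00-16:30

Nadia in UTC: 08:30-10:00, 11:00-11:30, 14:30-16:30 (add 8h to convert from UTC-8).
Yara in UTC: 12:30-14:00, 15:00-17:00 (add 8h to convert from UTC-8).
Jonas in UTC: 13:30-17:00 (add 5h to convert from UTC-5).
Bashir in UTC: 10:30-12:30, 15:00-17:00 (add 5h to convert from UTC-5).
Yuki in UTC: 10:00-10:30, 14:00-17:00 (add 8h to convert from UTC-8).
Keanu in UTC: 08:00-09:00, 11:00-13:00, 15:00-17:00 (add 8h to convert from UTC-8).
Nadia ∩ Yara: 15:00-16:30.
Nadia ∩ Yara ∩ Jonas: 15:00-16:30.
Nadia ∩ Yara ∩ Jonas ∩ Bashir: 15:00-16:30.
Nadia ∩ Yara ∩ Jonas ∩ Bashir ∩ Yuki: 15:00-16:30.
Nadia ∩ Yara ∩ Jonas ∩ Bashir ∩ Yuki ∩ Keanu: 15:00-16:30.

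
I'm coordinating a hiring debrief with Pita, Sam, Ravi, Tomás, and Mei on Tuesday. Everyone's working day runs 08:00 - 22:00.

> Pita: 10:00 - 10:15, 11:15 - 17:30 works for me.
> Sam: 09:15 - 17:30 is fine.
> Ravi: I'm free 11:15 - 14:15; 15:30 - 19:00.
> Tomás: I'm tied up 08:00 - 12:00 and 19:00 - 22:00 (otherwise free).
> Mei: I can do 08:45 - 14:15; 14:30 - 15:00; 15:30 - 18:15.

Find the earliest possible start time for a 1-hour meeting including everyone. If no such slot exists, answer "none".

12:00

Pita free: 10:00-10:15, 11:15-17:30.
Sam free: 09:15-17:30.
Ravi free: 11:15-14:15, 15:30-19:00.
Tomás free: 12:00-19:00 (invert busy blocks within the working day).
Mei free: 08:45-14:15, 14:30-15:00, 15:30-18:15.
Pita ∩ Sam: 10:00-10:15, 11:15-17:30.
Pita ∩ Sam ∩ Ravi: 11:15-14:15, 15:30-17:30.
Pita ∩ Sam ∩ Ravi ∩ Tomás: 12:00-14:15, 15:30-17:30.
Pita ∩ Sam ∩ Ravi ∩ Tomás ∩ Mei: 12:00-14:15, 15:30-17:30.
So the common availability across everyone is 12:00-14:15, 15:30-17:30.
The first common window of at least 60 minutes is 12:00-14:15, so the earliest start is 12:00.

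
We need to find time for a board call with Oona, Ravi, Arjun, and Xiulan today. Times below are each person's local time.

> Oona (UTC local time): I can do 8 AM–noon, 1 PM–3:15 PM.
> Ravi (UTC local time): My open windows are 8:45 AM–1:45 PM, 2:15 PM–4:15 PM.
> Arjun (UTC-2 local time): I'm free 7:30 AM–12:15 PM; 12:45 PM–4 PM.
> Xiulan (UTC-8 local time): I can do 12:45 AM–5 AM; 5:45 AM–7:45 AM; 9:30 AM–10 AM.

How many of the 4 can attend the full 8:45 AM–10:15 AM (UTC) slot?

3

Oona in UTC: 08:00-12:00, 13:00-15:15.
Ravi in UTC: 08:45-13:45, 14:15-16:15.
Arjun in UTC: 09:30-14:15, 14:45-18:00 (add 2h to convert from UTC-2).
Xiulan in UTC: 08:45-13:00, 13:45-15:45, 17:30-18:00 (add 8h to convert from UTC-8).
Oona, Ravi, and Xiulan can make the full 08:45-10:15 slot — that's 3.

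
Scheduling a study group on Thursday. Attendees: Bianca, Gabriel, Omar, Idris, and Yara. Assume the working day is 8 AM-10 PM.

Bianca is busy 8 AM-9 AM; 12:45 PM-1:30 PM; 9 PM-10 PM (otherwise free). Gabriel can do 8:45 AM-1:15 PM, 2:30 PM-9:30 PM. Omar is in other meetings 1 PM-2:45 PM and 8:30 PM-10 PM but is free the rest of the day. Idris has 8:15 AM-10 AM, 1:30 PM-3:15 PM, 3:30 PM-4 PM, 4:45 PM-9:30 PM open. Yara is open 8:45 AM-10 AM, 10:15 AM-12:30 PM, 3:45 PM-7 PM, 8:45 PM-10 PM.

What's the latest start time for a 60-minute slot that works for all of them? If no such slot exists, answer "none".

Bianca free: 09:00-12:45, 13:30-21:00 (invert busy blocks within the working day).
Gabriel free: 08:45-13:15, 14:30-21:30.
Omar free: 08:00-13:00, 14:45-20:30 (invert busy blocks within the working day).
Idris free: 08:15-10:00, 13:30-15:15, 15:30-16:00, 16:45-21:30.
Yara free: 08:45-10:00, 10:15-12:30, 15:45-19:00, 20:45-22:00.
Bianca ∩ Gabriel: 09:00-12:45, 14:30-21:00.
Bianca ∩ Gabriel ∩ Omar: 09:00-12:45, 14:45-20:30.
Bianca ∩ Gabriel ∩ Omar ∩ Idris: 09:00-10:00, 14:45-15:15, 15:30-16:00, 16:45-20:30.
Bianca ∩ Gabriel ∩ Omar ∩ Idris ∩ Yara: 09:00-10:00, 15:45-16:00, 16:45-19:00.
The last common window of at least 60 minutes is 16:45-19:00; a 60-minute meeting can start as late as 18:00 and still end by 19:00.

18:00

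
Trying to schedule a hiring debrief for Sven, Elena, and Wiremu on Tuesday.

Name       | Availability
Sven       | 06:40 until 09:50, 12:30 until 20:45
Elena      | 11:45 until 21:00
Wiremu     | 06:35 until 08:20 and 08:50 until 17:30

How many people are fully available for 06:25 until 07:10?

0

nobody can make the full 06:25-07:10 slot — that's 0.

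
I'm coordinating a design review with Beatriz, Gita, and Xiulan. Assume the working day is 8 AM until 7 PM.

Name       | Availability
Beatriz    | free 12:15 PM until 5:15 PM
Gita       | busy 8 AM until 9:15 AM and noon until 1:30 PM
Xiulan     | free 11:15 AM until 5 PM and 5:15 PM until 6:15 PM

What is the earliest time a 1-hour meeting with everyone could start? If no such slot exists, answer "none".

13:30

Beatriz free: 12:15-17:15.
Gita free: 09:15-12:00, 13:30-19:00 (invert busy blocks within the working day).
Xiulan free: 11:15-17:00, 17:15-18:15.
Beatriz ∩ Gita: 13:30-17:15.
Beatriz ∩ Gita ∩ Xiulan: 13:30-17:00.
Those are the intersection windows.
The first common window of at least 60 minutes is 13:30-17:00, so the earliest start is 13:30.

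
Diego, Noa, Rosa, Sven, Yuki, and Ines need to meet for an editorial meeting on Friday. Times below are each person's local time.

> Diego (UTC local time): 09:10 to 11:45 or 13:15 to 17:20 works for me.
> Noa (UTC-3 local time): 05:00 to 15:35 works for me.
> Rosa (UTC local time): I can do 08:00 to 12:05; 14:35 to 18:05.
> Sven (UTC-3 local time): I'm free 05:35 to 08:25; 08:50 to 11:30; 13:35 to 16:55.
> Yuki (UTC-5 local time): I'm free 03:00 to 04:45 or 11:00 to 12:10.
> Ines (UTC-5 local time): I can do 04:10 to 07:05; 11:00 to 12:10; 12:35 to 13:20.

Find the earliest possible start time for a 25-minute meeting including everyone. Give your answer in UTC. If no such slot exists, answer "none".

Diego in UTC: 09:10-11:45, 13:15-17:20.
Noa in UTC: 08:00-18:35 (add 3h to convert from UTC-3).
Rosa in UTC: 08:00-12:05, 14:35-18:05.
Sven in UTC: 08:35-11:25, 11:50-14:30, 16:35-19:55 (add 3h to convert from UTC-3).
Yuki in UTC: 08:00-09:45, 16:00-17:10 (add 5h to convert from UTC-5).
Ines in UTC: 09:10-12:05, 16:00-17:10, 17:35-18:20 (add 5h to convert from UTC-5).
Diego ∩ Noa: 09:10-11:45, 13:15-17:20.
Diego ∩ Noa ∩ Rosa: 09:10-11:45, 14:35-17:20.
Diego ∩ Noa ∩ Rosa ∩ Sven: 09:10-11:25, 16:35-17:20.
Diego ∩ Noa ∩ Rosa ∩ Sven ∩ Yuki: 09:10-09:45, 16:35-17:10.
Diego ∩ Noa ∩ Rosa ∩ Sven ∩ Yuki ∩ Ines: 09:10-09:45, 16:35-17:10.
Those are the intersection windows.
The first common window of at least 25 minutes is 09:10-09:45, so the earliest start is 09:10.

09:10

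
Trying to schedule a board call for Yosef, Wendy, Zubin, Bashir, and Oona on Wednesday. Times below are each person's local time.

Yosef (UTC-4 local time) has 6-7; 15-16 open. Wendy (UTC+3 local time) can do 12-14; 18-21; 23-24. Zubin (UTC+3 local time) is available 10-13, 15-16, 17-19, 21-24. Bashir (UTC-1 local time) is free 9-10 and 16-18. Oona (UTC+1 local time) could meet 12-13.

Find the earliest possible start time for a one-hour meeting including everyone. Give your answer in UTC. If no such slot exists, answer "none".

Yosef in UTC: 10:00-11:00, 19:00-20:00 (add 4h to convert from UTC-4).
Wendy in UTC: 09:00-11:00, 15:00-18:00, 20:00-21:00 (subtract 3h to convert from UTC+3).
Zubin in UTC: 07:00-10:00, 12:00-13:00, 14:00-16:00, 18:00-21:00 (subtract 3h to convert from UTC+3).
Bashir in UTC: 10:00-11:00, 17:00-19:00 (add 1h to convert from UTC-1).
Oona in UTC: 11:00-12:00 (subtract 1h to convert from UTC+1).
Yosef ∩ Wendy: 10:00-11:00.
Yosef ∩ Wendy ∩ Zubin: ∅.
Yosef ∩ Wendy ∩ Zubin ∩ Bashir: ∅.
Yosef ∩ Wendy ∩ Zubin ∩ Bashir ∩ Oona: ∅.
There is no time when everyone is free.
No common window is at least 60 minutes long.

none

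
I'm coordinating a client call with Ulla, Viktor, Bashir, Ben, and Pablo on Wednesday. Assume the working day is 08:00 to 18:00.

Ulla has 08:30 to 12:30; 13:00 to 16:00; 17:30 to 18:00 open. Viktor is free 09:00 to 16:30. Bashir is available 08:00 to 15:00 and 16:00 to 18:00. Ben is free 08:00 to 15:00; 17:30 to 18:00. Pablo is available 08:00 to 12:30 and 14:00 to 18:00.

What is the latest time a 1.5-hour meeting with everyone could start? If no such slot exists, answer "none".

Ulla ∩ Viktor: 09:00-12:30, 13:00-16:00.
Ulla ∩ Viktor ∩ Bashir: 09:00-12:30, 13:00-15:00.
Ulla ∩ Viktor ∩ Bashir ∩ Ben: 09:00-12:30, 13:00-15:00.
Ulla ∩ Viktor ∩ Bashir ∩ Ben ∩ Pablo: 09:00-12:30, 14:00-15:00.
So the common availability across everyone is 09:00-12:30, 14:00-15:00.
The last common window of at least 90 minutes is 09:00-12:30; a 90-minute meeting can start as late as 11:00 and still end by 12:30.

11:00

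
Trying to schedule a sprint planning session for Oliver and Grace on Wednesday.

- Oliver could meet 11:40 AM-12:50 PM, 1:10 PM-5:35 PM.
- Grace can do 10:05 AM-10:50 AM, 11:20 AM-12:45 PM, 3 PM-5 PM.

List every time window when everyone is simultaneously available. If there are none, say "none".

11:40-12:45, 15:00-17:00

Oliver ∩ Grace: 11:40-12:45, 15:00-17:00.
So the common availability across everyone is 11:40-12:45, 15:00-17:00.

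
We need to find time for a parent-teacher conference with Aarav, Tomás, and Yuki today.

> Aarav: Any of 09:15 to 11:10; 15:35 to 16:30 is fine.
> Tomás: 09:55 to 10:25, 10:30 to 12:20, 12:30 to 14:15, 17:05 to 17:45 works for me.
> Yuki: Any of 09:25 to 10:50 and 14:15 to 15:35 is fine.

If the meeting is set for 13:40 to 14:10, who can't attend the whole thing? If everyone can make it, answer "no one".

Aarav, Yuki

Aarav: not fully free for 13:40-14:10. Tomás: free for 13:40-14:10. Yuki: not fully free for 13:40-14:10.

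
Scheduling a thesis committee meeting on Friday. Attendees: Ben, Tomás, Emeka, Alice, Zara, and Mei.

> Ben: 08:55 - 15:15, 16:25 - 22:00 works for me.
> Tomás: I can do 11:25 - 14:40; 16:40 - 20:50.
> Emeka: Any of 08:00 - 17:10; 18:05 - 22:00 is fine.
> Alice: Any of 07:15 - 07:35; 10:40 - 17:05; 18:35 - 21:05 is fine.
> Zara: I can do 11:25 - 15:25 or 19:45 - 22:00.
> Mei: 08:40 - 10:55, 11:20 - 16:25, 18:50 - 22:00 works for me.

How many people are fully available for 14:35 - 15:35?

Emeka, Alice, and Mei can make the full 14:35-15:35 slot — that's 3.

3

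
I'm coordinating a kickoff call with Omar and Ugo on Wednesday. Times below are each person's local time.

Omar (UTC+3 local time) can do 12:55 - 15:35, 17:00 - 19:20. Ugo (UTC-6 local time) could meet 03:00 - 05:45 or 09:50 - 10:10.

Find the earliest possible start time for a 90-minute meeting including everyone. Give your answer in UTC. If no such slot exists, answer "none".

09:55

Omar in UTC: 09:55-12:35, 14:00-16:20 (subtract 3h to convert from UTC+3).
Ugo in UTC: 09:00-11:45, 15:50-16:10 (add 6h to convert from UTC-6).
Omar ∩ Ugo: 09:55-11:45, 15:50-16:10.
So the common availability across everyone is 09:55-11:45, 15:50-16:10.
The first common window of at least 90 minutes is 09:55-11:45, so the earliest start is 09:55.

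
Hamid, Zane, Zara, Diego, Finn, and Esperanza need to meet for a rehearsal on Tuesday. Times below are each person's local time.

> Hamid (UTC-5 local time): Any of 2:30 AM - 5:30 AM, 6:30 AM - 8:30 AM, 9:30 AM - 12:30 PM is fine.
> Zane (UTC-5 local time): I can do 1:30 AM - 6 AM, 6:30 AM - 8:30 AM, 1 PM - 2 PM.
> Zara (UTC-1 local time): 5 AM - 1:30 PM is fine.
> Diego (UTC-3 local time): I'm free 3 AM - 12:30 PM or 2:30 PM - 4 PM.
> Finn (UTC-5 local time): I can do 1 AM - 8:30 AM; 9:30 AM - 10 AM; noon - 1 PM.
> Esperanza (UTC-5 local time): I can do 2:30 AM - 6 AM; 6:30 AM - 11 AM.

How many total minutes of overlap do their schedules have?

300

Hamid in UTC: 07:30-10:30, 11:30-13:30, 14:30-17:30 (add 5h to convert from UTC-5).
Zane in UTC: 06:30-11:00, 11:30-13:30, 18:00-19:00 (add 5h to convert from UTC-5).
Zara in UTC: 06:00-14:30 (add 1h to convert from UTC-1).
Diego in UTC: 06:00-15:30, 17:30-19:00 (add 3h to convert from UTC-3).
Finn in UTC: 06:00-13:30, 14:30-15:00, 17:00-18:00 (add 5h to convert from UTC-5).
Esperanza in UTC: 07:30-11:00, 11:30-16:00 (add 5h to convert from UTC-5).
Hamid ∩ Zane: 07:30-10:30, 11:30-13:30.
Hamid ∩ Zane ∩ Zara: 07:30-10:30, 11:30-13:30.
Hamid ∩ Zane ∩ Zara ∩ Diego: 07:30-10:30, 11:30-13:30.
Hamid ∩ Zane ∩ Zara ∩ Diego ∩ Finn: 07:30-10:30, 11:30-13:30.
Hamid ∩ Zane ∩ Zara ∩ Diego ∩ Finn ∩ Esperanza: 07:30-10:30, 11:30-13:30.
So the common availability across everyone is 07:30-10:30, 11:30-13:30.
Summing the common windows: 180 + 120 = 300 minutes.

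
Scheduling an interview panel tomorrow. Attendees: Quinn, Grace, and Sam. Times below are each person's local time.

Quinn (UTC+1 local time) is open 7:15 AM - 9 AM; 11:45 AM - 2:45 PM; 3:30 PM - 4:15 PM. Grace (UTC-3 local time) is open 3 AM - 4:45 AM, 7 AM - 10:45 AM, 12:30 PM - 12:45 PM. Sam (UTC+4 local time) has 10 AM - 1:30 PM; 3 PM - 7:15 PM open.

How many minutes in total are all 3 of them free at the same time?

Quinn in UTC: 06:15-08:00, 10:45-13:45, 14:30-15:15 (subtract 1h to convert from UTC+1).
Grace in UTC: 06:00-07:45, 10:00-13:45, 15:30-15:45 (add 3h to convert from UTC-3).
Sam in UTC: 06:00-09:30, 11:00-15:15 (subtract 4h to convert from UTC+4).
Quinn ∩ Grace: 06:15-07:45, 10:45-13:45.
Quinn ∩ Grace ∩ Sam: 06:15-07:45, 11:00-13:45.
Summing the common windows: 90 + 165 = 255 minutes.

255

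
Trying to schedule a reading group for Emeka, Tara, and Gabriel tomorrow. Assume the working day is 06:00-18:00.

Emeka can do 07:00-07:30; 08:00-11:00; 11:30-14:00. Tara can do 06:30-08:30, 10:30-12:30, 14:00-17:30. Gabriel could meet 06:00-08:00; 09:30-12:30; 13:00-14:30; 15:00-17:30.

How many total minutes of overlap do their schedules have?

120

Emeka ∩ Tara: 07:00-07:30, 08:00-08:30, 10:30-11:00, 11:30-12:30.
Emeka ∩ Tara ∩ Gabriel: 07:00-07:30, 10:30-11:00, 11:30-12:30.
Summing the common windows: 30 + 30 + 60 = 120 minutes.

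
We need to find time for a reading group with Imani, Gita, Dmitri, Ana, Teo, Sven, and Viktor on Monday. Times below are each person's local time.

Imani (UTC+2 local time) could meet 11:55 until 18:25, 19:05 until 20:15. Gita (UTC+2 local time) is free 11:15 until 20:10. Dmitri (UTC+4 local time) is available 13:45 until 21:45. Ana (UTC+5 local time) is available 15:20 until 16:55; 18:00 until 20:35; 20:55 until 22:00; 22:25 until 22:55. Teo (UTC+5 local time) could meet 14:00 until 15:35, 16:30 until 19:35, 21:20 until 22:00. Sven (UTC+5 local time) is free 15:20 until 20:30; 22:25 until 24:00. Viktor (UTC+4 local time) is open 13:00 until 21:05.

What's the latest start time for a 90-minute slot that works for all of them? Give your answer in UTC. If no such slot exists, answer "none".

13:05

Imani in UTC: 09:55-16:25, 17:05-18:15 (subtract 2h to convert from UTC+2).
Gita in UTC: 09:15-18:10 (subtract 2h to convert from UTC+2).
Dmitri in UTC: 09:45-17:45 (subtract 4h to convert from UTC+4).
Ana in UTC: 10:20-11:55, 13:00-15:35, 15:55-17:00, 17:25-17:55 (subtract 5h to convert from UTC+5).
Teo in UTC: 09:00-10:35, 11:30-14:35, 16:20-17:00 (subtract 5h to convert from UTC+5).
Sven in UTC: 10:20-15:30, 17:25-19:00 (subtract 5h to convert from UTC+5).
Viktor in UTC: 09:00-17:05 (subtract 4h to convert from UTC+4).
Imani ∩ Gita: 09:55-16:25, 17:05-18:10.
Imani ∩ Gita ∩ Dmitri: 09:55-16:25, 17:05-17:45.
Imani ∩ Gita ∩ Dmitri ∩ Ana: 10:20-11:55, 13:00-15:35, 15:55-16:25, 17:25-17:45.
Imani ∩ Gita ∩ Dmitri ∩ Ana ∩ Teo: 10:20-10:35, 11:30-11:55, 13:00-14:35, 16:20-16:25.
Imani ∩ Gita ∩ Dmitri ∩ Ana ∩ Teo ∩ Sven: 10:20-10:35, 11:30-11:55, 13:00-14:35.
Imani ∩ Gita ∩ Dmitri ∩ Ana ∩ Teo ∩ Sven ∩ Viktor: 10:20-10:35, 11:30-11:55, 13:00-14:35.
So the common availability across everyone is 10:20-10:35, 11:30-11:55, 13:00-14:35.
The last common window of at least 90 minutes is 13:00-14:35; a 90-minute meeting can start as late as 13:05 and still end by 14:35.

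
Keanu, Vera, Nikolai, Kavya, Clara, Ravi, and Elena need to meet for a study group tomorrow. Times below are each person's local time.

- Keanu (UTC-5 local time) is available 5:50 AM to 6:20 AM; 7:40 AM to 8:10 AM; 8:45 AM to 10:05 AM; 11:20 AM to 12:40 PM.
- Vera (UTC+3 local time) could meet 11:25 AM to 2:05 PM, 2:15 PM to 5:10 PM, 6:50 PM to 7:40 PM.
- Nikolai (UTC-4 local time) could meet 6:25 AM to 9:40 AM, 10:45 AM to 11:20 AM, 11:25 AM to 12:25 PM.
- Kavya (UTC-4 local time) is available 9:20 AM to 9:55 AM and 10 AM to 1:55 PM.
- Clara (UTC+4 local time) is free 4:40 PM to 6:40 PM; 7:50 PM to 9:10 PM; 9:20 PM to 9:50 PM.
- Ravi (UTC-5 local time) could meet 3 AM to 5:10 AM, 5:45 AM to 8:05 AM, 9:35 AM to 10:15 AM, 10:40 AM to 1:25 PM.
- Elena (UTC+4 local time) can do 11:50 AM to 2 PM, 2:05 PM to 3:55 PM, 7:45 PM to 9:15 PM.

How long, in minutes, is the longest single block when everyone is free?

5

Keanu in UTC: 10:50-11:20, 12:40-13:10, 13:45-15:05, 16:20-17:40 (add 5h to convert from UTC-5).
Vera in UTC: 08:25-11:05, 11:15-14:10, 15:50-16:40 (subtract 3h to convert from UTC+3).
Nikolai in UTC: 10:25-13:40, 14:45-15:20, 15:25-16:25 (add 4h to convert from UTC-4).
Kavya in UTC: 13:20-13:55, 14:00-17:55 (add 4h to convert from UTC-4).
Clara in UTC: 12:40-14:40, 15:50-17:10, 17:20-17:50 (subtract 4h to convert from UTC+4).
Ravi in UTC: 08:00-10:10, 10:45-13:05, 14:35-15:15, 15:40-18:25 (add 5h to convert from UTC-5).
Elena in UTC: 07:50-10:00, 10:05-11:55, 15:45-17:15 (subtract 4h to convert from UTC+4).
Keanu ∩ Vera: 10:50-11:05, 11:15-11:20, 12:40-13:10, 13:45-14:10, 16:20-16:40.
Keanu ∩ Vera ∩ Nikolai: 10:50-11:05, 11:15-11:20, 12:40-13:10, 16:20-16:25.
Keanu ∩ Vera ∩ Nikolai ∩ Kavya: 16:20-16:25.
Keanu ∩ Vera ∩ Nikolai ∩ Kavya ∩ Clara: 16:20-16:25.
Keanu ∩ Vera ∩ Nikolai ∩ Kavya ∩ Clara ∩ Ravi: 16:20-16:25.
Keanu ∩ Vera ∩ Nikolai ∩ Kavya ∩ Clara ∩ Ravi ∩ Elena: 16:20-16:25.
The longest is 16:20-16:25 at 5 minutes.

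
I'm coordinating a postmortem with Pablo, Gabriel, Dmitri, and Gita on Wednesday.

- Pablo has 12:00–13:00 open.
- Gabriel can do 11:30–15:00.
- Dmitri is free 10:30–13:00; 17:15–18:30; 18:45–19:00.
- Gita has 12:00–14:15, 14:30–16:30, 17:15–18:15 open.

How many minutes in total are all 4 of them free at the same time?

60

Pablo ∩ Gabriel: 12:00-13:00.
Pablo ∩ Gabriel ∩ Dmitri: 12:00-13:00.
Pablo ∩ Gabriel ∩ Dmitri ∩ Gita: 12:00-13:00.
So the common availability across everyone is 12:00-13:00.
That's a single block of 60 minutes.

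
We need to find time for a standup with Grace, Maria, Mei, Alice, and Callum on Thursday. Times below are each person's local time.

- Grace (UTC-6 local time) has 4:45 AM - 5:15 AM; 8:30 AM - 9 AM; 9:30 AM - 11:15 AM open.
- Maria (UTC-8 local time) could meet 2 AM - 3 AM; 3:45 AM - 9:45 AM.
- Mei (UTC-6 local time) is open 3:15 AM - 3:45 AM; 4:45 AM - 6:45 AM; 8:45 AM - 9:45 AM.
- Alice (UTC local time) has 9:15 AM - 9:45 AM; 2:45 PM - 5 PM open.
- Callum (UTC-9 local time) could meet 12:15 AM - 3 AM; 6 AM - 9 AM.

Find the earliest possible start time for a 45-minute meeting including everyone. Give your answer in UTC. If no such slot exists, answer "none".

Grace in UTC: 10:45-11:15, 14:30-15:00, 15:30-17:15 (add 6h to convert from UTC-6).
Maria in UTC: 10:00-11:00, 11:45-17:45 (add 8h to convert from UTC-8).
Mei in UTC: 09:15-09:45, 10:45-12:45, 14:45-15:45 (add 6h to convert from UTC-6).
Alice in UTC: 09:15-09:45, 14:45-17:00.
Callum in UTC: 09:15-12:00, 15:00-18:00 (add 9h to convert from UTC-9).
Grace ∩ Maria: 10:45-11:00, 14:30-15:00, 15:30-17:15.
Grace ∩ Maria ∩ Mei: 10:45-11:00, 14:45-15:00, 15:30-15:45.
Grace ∩ Maria ∩ Mei ∩ Alice: 14:45-15:00, 15:30-15:45.
Grace ∩ Maria ∩ Mei ∩ Alice ∩ Callum: 15:30-15:45.
No common window is at least 45 minutes long.

none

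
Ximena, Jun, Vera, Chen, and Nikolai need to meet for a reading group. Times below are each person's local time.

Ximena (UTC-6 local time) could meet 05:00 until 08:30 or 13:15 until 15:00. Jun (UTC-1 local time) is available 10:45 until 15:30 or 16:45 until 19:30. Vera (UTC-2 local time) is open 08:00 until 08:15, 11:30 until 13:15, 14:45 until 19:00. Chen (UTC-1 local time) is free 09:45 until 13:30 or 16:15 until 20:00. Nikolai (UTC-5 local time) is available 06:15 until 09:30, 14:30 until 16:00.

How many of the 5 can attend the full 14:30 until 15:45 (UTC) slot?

Ximena in UTC: 11:00-14:30, 19:15-21:00 (add 6h to convert from UTC-6).
Jun in UTC: 11:45-16:30, 17:45-20:30 (add 1h to convert from UTC-1).
Vera in UTC: 10:00-10:15, 13:30-15:15, 16:45-21:00 (add 2h to convert from UTC-2).
Chen in UTC: 10:45-14:30, 17:15-21:00 (add 1h to convert from UTC-1).
Nikolai in UTC: 11:15-14:30, 19:30-21:00 (add 5h to convert from UTC-5).
Jun can make the full 14:30-15:45 slot — that's 1.

1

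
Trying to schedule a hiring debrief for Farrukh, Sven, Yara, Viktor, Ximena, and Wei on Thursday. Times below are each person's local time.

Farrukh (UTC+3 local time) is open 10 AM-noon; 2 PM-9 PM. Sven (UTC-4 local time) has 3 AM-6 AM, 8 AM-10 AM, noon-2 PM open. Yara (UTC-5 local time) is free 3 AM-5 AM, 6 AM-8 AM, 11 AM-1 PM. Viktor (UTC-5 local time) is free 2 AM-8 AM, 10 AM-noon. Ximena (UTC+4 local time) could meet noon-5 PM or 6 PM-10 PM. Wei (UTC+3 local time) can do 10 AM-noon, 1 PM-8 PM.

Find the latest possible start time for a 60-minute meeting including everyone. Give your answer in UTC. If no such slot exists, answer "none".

16:00

Farrukh in UTC: 07:00-09:00, 11:00-18:00 (subtract 3h to convert from UTC+3).
Sven in UTC: 07:00-10:00, 12:00-14:00, 16:00-18:00 (add 4h to convert from UTC-4).
Yara in UTC: 08:00-10:00, 11:00-13:00, 16:00-18:00 (add 5h to convert from UTC-5).
Viktor in UTC: 07:00-13:00, 15:00-17:00 (add 5h to convert from UTC-5).
Ximena in UTC: 08:00-13:00, 14:00-18:00 (subtract 4h to convert from UTC+4).
Wei in UTC: 07:00-09:00, 10:00-17:00 (subtract 3h to convert from UTC+3).
Farrukh ∩ Sven: 07:00-09:00, 12:00-14:00, 16:00-18:00.
Farrukh ∩ Sven ∩ Yara: 08:00-09:00, 12:00-13:00, 16:00-18:00.
Farrukh ∩ Sven ∩ Yara ∩ Viktor: 08:00-09:00, 12:00-13:00, 16:00-17:00.
Farrukh ∩ Sven ∩ Yara ∩ Viktor ∩ Ximena: 08:00-09:00, 12:00-13:00, 16:00-17:00.
Farrukh ∩ Sven ∩ Yara ∩ Viktor ∩ Ximena ∩ Wei: 08:00-09:00, 12:00-13:00, 16:00-17:00.
So the common availability across everyone is 08:00-09:00, 12:00-13:00, 16:00-17:00.
The last common window of at least 60 minutes is 16:00-17:00; a 60-minute meeting can start as late as 16:00 and still end by 17:00.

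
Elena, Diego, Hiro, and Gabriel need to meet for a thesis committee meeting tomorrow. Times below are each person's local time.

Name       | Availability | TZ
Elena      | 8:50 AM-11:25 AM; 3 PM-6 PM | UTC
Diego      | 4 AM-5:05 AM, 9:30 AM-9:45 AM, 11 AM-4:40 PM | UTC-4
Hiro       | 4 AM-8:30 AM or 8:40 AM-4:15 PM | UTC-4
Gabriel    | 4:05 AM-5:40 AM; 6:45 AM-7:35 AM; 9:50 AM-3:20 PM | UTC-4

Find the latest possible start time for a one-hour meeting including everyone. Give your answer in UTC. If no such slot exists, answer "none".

17:00

Elena in UTC: 08:50-11:25, 15:00-18:00.
Diego in UTC: 08:00-09:05, 13:30-13:45, 15:00-20:40 (add 4h to convert from UTC-4).
Hiro in UTC: 08:00-12:30, 12:40-20:15 (add 4h to convert from UTC-4).
Gabriel in UTC: 08:05-09:40, 10:45-11:35, 13:50-19:20 (add 4h to convert from UTC-4).
Elena ∩ Diego: 08:50-09:05, 15:00-18:00.
Elena ∩ Diego ∩ Hiro: 08:50-09:05, 15:00-18:00.
Elena ∩ Diego ∩ Hiro ∩ Gabriel: 08:50-09:05, 15:00-18:00.
The last common window of at least 60 minutes is 15:00-18:00; a 60-minute meeting can start as late as 17:00 and still end by 18:00.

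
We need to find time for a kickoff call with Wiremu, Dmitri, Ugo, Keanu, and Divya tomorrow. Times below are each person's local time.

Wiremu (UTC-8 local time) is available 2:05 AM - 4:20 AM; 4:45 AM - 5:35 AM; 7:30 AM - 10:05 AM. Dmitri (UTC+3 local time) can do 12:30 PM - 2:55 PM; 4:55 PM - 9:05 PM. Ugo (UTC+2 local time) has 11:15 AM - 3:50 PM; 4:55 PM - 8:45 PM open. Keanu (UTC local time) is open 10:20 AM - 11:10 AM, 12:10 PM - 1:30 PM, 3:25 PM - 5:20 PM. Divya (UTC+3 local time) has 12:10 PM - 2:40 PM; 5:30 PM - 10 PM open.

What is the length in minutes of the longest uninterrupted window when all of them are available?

110

Wiremu in UTC: 10:05-12:20, 12:45-13:35, 15:30-18:05 (add 8h to convert from UTC-8).
Dmitri in UTC: 09:30-11:55, 13:55-18:05 (subtract 3h to convert from UTC+3).
Ugo in UTC: 09:15-13:50, 14:55-18:45 (subtract 2h to convert from UTC+2).
Keanu in UTC: 10:20-11:10, 12:10-13:30, 15:25-17:20.
Divya in UTC: 09:10-11:40, 14:30-19:00 (subtract 3h to convert from UTC+3).
Wiremu ∩ Dmitri: 10:05-11:55, 15:30-18:05.
Wiremu ∩ Dmitri ∩ Ugo: 10:05-11:55, 15:30-18:05.
Wiremu ∩ Dmitri ∩ Ugo ∩ Keanu: 10:20-11:10, 15:30-17:20.
Wiremu ∩ Dmitri ∩ Ugo ∩ Keanu ∩ Divya: 10:20-11:10, 15:30-17:20.
The longest is 15:30-17:20 at 110 minutes.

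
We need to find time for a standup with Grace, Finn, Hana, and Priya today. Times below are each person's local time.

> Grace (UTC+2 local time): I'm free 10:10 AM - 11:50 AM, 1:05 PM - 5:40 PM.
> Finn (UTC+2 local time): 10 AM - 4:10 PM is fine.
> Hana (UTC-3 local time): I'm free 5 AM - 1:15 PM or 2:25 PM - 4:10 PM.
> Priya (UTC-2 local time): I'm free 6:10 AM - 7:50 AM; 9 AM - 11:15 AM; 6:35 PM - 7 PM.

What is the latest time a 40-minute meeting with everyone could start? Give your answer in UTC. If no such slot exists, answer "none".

12:35

Grace in UTC: 08:10-09:50, 11:05-15:40 (subtract 2h to convert from UTC+2).
Finn in UTC: 08:00-14:10 (subtract 2h to convert from UTC+2).
Hana in UTC: 08:00-16:15, 17:25-19:10 (add 3h to convert from UTC-3).
Priya in UTC: 08:10-09:50, 11:00-13:15, 20:35-21:00 (add 2h to convert from UTC-2).
Grace ∩ Finn: 08:10-09:50, 11:05-14:10.
Grace ∩ Finn ∩ Hana: 08:10-09:50, 11:05-14:10.
Grace ∩ Finn ∩ Hana ∩ Priya: 08:10-09:50, 11:05-13:15.
The last common window of at least 40 minutes is 11:05-13:15; a 40-minute meeting can start as late as 12:35 and still end by 13:15.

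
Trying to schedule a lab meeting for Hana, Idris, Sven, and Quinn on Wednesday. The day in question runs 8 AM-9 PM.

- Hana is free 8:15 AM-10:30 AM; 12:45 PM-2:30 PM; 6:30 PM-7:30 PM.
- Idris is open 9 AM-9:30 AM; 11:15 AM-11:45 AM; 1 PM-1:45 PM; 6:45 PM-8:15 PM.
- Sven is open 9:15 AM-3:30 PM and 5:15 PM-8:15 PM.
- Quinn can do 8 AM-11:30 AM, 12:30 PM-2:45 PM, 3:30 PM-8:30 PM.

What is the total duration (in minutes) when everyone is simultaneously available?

105

Hana ∩ Idris: 09:00-09:30, 13:00-13:45, 18:45-19:30.
Hana ∩ Idris ∩ Sven: 09:15-09:30, 13:00-13:45, 18:45-19:30.
Hana ∩ Idris ∩ Sven ∩ Quinn: 09:15-09:30, 13:00-13:45, 18:45-19:30.
Summing the common windows: 15 + 45 + 45 = 105 minutes.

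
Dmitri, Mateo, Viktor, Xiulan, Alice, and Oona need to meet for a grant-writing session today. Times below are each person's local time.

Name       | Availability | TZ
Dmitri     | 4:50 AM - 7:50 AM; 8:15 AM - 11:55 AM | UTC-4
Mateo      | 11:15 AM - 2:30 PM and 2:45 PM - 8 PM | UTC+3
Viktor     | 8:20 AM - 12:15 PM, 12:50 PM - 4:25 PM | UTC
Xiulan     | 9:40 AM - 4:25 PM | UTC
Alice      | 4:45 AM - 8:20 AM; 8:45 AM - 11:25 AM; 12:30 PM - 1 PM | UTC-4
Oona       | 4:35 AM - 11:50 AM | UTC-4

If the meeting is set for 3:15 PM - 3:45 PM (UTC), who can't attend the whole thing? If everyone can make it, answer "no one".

Alice

Dmitri in UTC: 08:50-11:50, 12:15-15:55 (add 4h to convert from UTC-4).
Mateo in UTC: 08:15-11:30, 11:45-17:00 (subtract 3h to convert from UTC+3).
Viktor in UTC: 08:20-12:15, 12:50-16:25.
Xiulan in UTC: 09:40-16:25.
Alice in UTC: 08:45-12:20, 12:45-15:25, 16:30-17:00 (add 4h to convert from UTC-4).
Oona in UTC: 08:35-15:50 (add 4h to convert from UTC-4).
Dmitri: free for 15:15-15:45. Mateo: free for 15:15-15:45. Viktor: free for 15:15-15:45. Xiulan: free for 15:15-15:45. Alice: not fully free for 15:15-15:45. Oona: free for 15:15-15:45.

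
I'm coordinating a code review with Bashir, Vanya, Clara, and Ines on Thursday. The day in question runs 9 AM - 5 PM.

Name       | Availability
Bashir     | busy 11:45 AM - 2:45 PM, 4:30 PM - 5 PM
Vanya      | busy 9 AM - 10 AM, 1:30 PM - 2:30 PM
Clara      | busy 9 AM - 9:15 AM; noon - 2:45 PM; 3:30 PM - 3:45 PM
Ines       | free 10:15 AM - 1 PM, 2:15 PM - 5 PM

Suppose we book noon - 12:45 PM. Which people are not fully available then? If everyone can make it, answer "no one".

Bashir free: 09:00-11:45, 14:45-16:30 (invert busy blocks within the working day).
Vanya free: 10:00-13:30, 14:30-17:00 (invert busy blocks within the working day).
Clara free: 09:15-12:00, 14:45-15:30, 15:45-17:00 (invert busy blocks within the working day).
Ines free: 10:15-13:00, 14:15-17:00.
Bashir: not fully free for 12:00-12:45. Vanya: free for 12:00-12:45. Clara: not fully free for 12:00-12:45. Ines: free for 12:00-12:45.

Bashir, Clara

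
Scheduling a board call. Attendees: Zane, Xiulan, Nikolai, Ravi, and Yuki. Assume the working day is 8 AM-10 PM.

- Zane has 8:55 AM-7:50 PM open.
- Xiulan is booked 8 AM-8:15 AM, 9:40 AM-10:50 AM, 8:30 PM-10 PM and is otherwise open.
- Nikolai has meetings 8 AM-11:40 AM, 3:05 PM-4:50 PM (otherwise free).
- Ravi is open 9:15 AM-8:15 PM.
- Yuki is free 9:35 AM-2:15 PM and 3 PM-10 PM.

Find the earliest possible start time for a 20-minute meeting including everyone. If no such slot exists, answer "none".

11:40

Zane free: 08:55-19:50.
Xiulan free: 08:15-09:40, 10:50-20:30 (invert busy blocks within the working day).
Nikolai free: 11:40-15:05, 16:50-22:00 (invert busy blocks within the working day).
Ravi free: 09:15-20:15.
Yuki free: 09:35-14:15, 15:00-22:00.
Zane ∩ Xiulan: 08:55-09:40, 10:50-19:50.
Zane ∩ Xiulan ∩ Nikolai: 11:40-15:05, 16:50-19:50.
Zane ∩ Xiulan ∩ Nikolai ∩ Ravi: 11:40-15:05, 16:50-19:50.
Zane ∩ Xiulan ∩ Nikolai ∩ Ravi ∩ Yuki: 11:40-14:15, 15:00-15:05, 16:50-19:50.
So the common availability across everyone is 11:40-14:15, 15:00-15:05, 16:50-19:50.
The first common window of at least 20 minutes is 11:40-14:15, so the earliest start is 11:40.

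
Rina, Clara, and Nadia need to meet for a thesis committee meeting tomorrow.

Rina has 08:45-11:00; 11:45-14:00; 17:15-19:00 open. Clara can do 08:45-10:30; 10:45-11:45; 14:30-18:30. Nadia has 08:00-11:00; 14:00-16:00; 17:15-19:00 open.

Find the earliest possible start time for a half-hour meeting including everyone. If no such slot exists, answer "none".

08:45

Rina ∩ Clara: 08:45-10:30, 10:45-11:00, 17:15-18:30.
Rina ∩ Clara ∩ Nadia: 08:45-10:30, 10:45-11:00, 17:15-18:30.
So the common availability across everyone is 08:45-10:30, 10:45-11:00, 17:15-18:30.
The first common window of at least 30 minutes is 08:45-10:30, so the earliest start is 08:45.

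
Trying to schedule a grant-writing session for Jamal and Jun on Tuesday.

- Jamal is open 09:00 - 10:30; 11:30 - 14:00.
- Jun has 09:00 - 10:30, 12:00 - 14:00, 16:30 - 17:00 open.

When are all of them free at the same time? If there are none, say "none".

09:00-10:30, 12:00-14:00

Jamal ∩ Jun: 09:00-10:30, 12:00-14:00.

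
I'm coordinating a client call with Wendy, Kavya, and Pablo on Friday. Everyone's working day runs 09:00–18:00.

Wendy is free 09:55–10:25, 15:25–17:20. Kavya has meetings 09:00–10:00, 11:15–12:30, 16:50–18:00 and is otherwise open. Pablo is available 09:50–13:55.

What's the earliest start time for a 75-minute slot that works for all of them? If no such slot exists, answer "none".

none

Wendy free: 09:55-10:25, 15:25-17:20.
Kavya free: 10:00-11:15, 12:30-16:50 (invert busy blocks within the working day).
Pablo free: 09:50-13:55.
Wendy ∩ Kavya: 10:00-10:25, 15:25-16:50.
Wendy ∩ Kavya ∩ Pablo: 10:00-10:25.
No common window is at least 75 minutes long.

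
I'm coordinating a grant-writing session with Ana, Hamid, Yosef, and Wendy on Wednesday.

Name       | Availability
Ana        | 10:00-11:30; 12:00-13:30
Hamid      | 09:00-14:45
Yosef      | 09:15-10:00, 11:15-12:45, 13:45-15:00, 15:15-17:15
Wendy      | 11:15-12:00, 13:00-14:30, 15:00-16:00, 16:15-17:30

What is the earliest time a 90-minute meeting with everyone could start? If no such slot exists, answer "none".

none

Ana ∩ Hamid: 10:00-11:30, 12:00-13:30.
Ana ∩ Hamid ∩ Yosef: 11:15-11:30, 12:00-12:45.
Ana ∩ Hamid ∩ Yosef ∩ Wendy: 11:15-11:30.
No common window is at least 90 minutes long.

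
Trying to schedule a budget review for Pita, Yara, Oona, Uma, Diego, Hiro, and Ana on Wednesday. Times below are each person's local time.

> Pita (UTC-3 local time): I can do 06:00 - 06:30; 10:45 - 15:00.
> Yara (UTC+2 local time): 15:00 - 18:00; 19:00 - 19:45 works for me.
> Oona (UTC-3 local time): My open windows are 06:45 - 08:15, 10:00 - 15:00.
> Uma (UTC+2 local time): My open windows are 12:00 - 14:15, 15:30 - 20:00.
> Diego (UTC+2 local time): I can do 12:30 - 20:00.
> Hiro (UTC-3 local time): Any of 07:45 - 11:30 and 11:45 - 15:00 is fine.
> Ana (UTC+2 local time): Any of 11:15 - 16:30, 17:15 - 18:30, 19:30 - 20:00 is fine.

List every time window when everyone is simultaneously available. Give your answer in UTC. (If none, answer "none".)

13:45-14:30, 15:15-16:00, 17:30-17:45

Pita in UTC: 09:00-09:30, 13:45-18:00 (add 3h to convert from UTC-3).
Yara in UTC: 13:00-16:00, 17:00-17:45 (subtract 2h to convert from UTC+2).
Oona in UTC: 09:45-11:15, 13:00-18:00 (add 3h to convert from UTC-3).
Uma in UTC: 10:00-12:15, 13:30-18:00 (subtract 2h to convert from UTC+2).
Diego in UTC: 10:30-18:00 (subtract 2h to convert from UTC+2).
Hiro in UTC: 10:45-14:30, 14:45-18:00 (add 3h to convert from UTC-3).
Ana in UTC: 09:15-14:30, 15:15-16:30, 17:30-18:00 (subtract 2h to convert from UTC+2).
Pita ∩ Yara: 13:45-16:00, 17:00-17:45.
Pita ∩ Yara ∩ Oona: 13:45-16:00, 17:00-17:45.
Pita ∩ Yara ∩ Oona ∩ Uma: 13:45-16:00, 17:00-17:45.
Pita ∩ Yara ∩ Oona ∩ Uma ∩ Diego: 13:45-16:00, 17:00-17:45.
Pita ∩ Yara ∩ Oona ∩ Uma ∩ Diego ∩ Hiro: 13:45-14:30, 14:45-16:00, 17:00-17:45.
Pita ∩ Yara ∩ Oona ∩ Uma ∩ Diego ∩ Hiro ∩ Ana: 13:45-14:30, 15:15-16:00, 17:30-17:45.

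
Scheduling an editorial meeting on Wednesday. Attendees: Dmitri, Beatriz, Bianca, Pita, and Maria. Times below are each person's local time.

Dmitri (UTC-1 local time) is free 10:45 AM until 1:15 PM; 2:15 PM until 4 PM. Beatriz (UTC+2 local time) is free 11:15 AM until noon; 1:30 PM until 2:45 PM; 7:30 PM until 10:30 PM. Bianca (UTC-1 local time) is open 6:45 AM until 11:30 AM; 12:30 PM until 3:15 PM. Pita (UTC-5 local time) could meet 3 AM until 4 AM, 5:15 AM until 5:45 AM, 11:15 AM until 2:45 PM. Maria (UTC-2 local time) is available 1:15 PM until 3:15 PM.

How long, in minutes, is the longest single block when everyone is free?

Dmitri in UTC: 11:45-14:15, 15:15-17:00 (add 1h to convert from UTC-1).
Beatriz in UTC: 09:15-10:00, 11:30-12:45, 17:30-20:30 (subtract 2h to convert from UTC+2).
Bianca in UTC: 07:45-12:30, 13:30-16:15 (add 1h to convert from UTC-1).
Pita in UTC: 08:00-09:00, 10:15-10:45, 16:15-19:45 (add 5h to convert from UTC-5).
Maria in UTC: 15:15-17:15 (add 2h to convert from UTC-2).
Dmitri ∩ Beatriz: 11:45-12:45.
Dmitri ∩ Beatriz ∩ Bianca: 11:45-12:30.
Dmitri ∩ Beatriz ∩ Bianca ∩ Pita: ∅.
Dmitri ∩ Beatriz ∩ Bianca ∩ Pita ∩ Maria: ∅.
There is no time when everyone is free.
No common window exists, so the longest block is 0 minutes.

0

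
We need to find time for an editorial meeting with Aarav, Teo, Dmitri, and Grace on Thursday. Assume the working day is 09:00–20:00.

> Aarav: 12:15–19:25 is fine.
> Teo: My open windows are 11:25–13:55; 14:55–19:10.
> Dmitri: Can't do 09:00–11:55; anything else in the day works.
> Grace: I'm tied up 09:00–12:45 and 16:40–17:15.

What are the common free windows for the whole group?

Aarav free: 12:15-19:25.
Teo free: 11:25-13:55, 14:55-19:10.
Dmitri free: 11:55-20:00 (invert busy blocks within the working day).
Grace free: 12:45-16:40, 17:15-20:00 (invert busy blocks within the working day).
Aarav ∩ Teo: 12:15-13:55, 14:55-19:10.
Aarav ∩ Teo ∩ Dmitri: 12:15-13:55, 14:55-19:10.
Aarav ∩ Teo ∩ Dmitri ∩ Grace: 12:45-13:55, 14:55-16:40, 17:15-19:10.

12:45-13:55, 14:55-16:40, 17:15-19:10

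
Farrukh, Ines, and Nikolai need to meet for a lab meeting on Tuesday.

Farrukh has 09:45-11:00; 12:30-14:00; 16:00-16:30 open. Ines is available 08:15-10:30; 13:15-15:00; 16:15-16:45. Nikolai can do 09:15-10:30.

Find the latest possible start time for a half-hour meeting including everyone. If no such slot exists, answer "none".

10:00

Farrukh ∩ Ines: 09:45-10:30, 13:15-14:00, 16:15-16:30.
Farrukh ∩ Ines ∩ Nikolai: 09:45-10:30.
Those are the intersection windows.
The last common window of at least 30 minutes is 09:45-10:30; a 30-minute meeting can start as late as 10:00 and still end by 10:30.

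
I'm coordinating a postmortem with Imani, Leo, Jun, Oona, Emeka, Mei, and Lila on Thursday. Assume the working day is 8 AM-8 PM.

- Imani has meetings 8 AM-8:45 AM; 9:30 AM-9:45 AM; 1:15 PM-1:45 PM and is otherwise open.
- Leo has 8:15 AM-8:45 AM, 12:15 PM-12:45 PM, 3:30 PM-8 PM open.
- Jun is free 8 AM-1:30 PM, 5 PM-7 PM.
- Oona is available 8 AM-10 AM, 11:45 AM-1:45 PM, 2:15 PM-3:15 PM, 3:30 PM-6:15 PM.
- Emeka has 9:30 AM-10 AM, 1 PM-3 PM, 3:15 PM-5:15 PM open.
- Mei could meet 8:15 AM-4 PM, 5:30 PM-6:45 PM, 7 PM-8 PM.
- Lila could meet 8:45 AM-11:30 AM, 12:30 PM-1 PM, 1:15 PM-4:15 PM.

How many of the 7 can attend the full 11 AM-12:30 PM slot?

3

Imani free: 08:45-09:30, 09:45-13:15, 13:45-20:00 (invert busy blocks within the working day).
Leo free: 08:15-08:45, 12:15-12:45, 15:30-20:00.
Jun free: 08:00-13:30, 17:00-19:00.
Oona free: 08:00-10:00, 11:45-13:45, 14:15-15:15, 15:30-18:15.
Emeka free: 09:30-10:00, 13:00-15:00, 15:15-17:15.
Mei free: 08:15-16:00, 17:30-18:45, 19:00-20:00.
Lila free: 08:45-11:30, 12:30-13:00, 13:15-16:15.
Imani, Jun, and Mei can make the full 11:00-12:30 slot — that's 3.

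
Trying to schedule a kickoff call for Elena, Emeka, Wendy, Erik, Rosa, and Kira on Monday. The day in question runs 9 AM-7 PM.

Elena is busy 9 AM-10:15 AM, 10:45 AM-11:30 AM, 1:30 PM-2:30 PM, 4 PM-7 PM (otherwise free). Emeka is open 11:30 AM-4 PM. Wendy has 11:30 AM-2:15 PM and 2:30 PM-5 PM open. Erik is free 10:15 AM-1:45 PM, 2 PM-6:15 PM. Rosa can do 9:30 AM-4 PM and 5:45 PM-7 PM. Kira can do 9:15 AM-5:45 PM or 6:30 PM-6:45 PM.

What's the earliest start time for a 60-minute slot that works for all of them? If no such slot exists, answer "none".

11:30

Elena free: 10:15-10:45, 11:30-13:30, 14:30-16:00 (invert busy blocks within the working day).
Emeka free: 11:30-16:00.
Wendy free: 11:30-14:15, 14:30-17:00.
Erik free: 10:15-13:45, 14:00-18:15.
Rosa free: 09:30-16:00, 17:45-19:00.
Kira free: 09:15-17:45, 18:30-18:45.
Elena ∩ Emeka: 11:30-13:30, 14:30-16:00.
Elena ∩ Emeka ∩ Wendy: 11:30-13:30, 14:30-16:00.
Elena ∩ Emeka ∩ Wendy ∩ Erik: 11:30-13:30, 14:30-16:00.
Elena ∩ Emeka ∩ Wendy ∩ Erik ∩ Rosa: 11:30-13:30, 14:30-16:00.
Elena ∩ Emeka ∩ Wendy ∩ Erik ∩ Rosa ∩ Kira: 11:30-13:30, 14:30-16:00.
The first common window of at least 60 minutes is 11:30-13:30, so the earliest start is 11:30.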